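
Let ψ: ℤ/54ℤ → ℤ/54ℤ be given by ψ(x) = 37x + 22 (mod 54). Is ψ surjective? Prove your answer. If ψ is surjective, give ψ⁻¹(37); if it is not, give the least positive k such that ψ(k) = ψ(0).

15

Recall that ψ is surjective if every y in the codomain equals ψ(x) for some x in the domain.
Since gcd(37, 54) = 1, 37 is invertible modulo 54. Euclid's algorithm: 54 = 1·37 + 17, 37 = 2·17 + 3, 17 = 5·3 + 2, 3 = 1·2 + 1; back-substituting gives 1 = 19·37 − 13·54, so 37⁻¹ ≡ 19 (mod 54).
For any y ∈ ℤ/54ℤ, x = 19(y − 22) mod 54 satisfies ψ(x) = 37·19(y − 22) + 22 ≡ y (since 37·19 ≡ 1 mod 54). So every y has a preimage.
Therefore ψ is surjective.
Since ψ is surjective, we compute ψ⁻¹(37): solve 37x + 22 ≡ 37 (mod 54), i.e. 37x ≡ 15 (mod 54).
Multiplying by 37⁻¹ = 19 gives x ≡ 19·15 = 285 = 5·54 + 15 ≡ 15 (mod 54).
Check: ψ(15) = 37·15 + 22 = 577 = 10·54 + 37 ≡ 37 (mod 54).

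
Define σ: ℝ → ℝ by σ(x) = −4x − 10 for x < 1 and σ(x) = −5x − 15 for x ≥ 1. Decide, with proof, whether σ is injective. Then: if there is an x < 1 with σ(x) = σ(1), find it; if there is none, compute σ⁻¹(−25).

Both pieces are strictly decreasing (slopes −4 and −5), so each is injective on its own interval.
The left piece maps (−∞, 1) onto (−14, ∞); the right piece maps [1, ∞) onto (−∞, −20].
These images are disjoint, so no value is attained by both pieces. Thus σ is injective.
Because the two images are disjoint, no x < 1 has σ(x) = σ(1), so we compute σ⁻¹(−25): −25 lies in (−∞, −20], so solve −5x − 15 = −25: x = (−25 + 15)/(−5) = 2.

2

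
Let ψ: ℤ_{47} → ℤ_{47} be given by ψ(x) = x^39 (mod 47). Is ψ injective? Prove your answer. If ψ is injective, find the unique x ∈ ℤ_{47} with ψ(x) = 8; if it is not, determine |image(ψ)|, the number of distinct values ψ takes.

Since 47 is prime, the nonzero elements of ℤ_{47} form a cyclic group of order 46.
As gcd(39, 46) = 1, raising to the 39th power is a bijection on this group: if x_1^39 ≡ x_2^39 then (x_1x_2^{−1})^39 = 1, and the only element of order dividing gcd(39, 46) = 1 is 1, so x_1 = x_2.
With ψ(0) = 0 this makes ψ injective on all of ℤ_{47}, hence bijective (finite equal-size domain and codomain). In particular ψ is injective.
Since ψ is injective, we find the preimage of 8. The inverse of x ↦ x^39 on (ℤ_{47})^× is x ↦ x^13, because 39·13 = 507 = 11·46 + 1 ≡ 1 (mod 46) and x^{46} = 1 for x ≠ 0 (Fermat). So ψ⁻¹(8) = 8^13 mod 47.
Repeated squaring mod 47: 8^1 ≡ 8, 8^2 ≡ 8² = 64 ≡ 17, 8^4 ≡ 17² = 289 ≡ 7, 8^8 ≡ 7² = 49 ≡ 2. Since 13 = 8 + 4 + 1, 8^13 ≡ 2·7·8: 2·7 = 14, then 14·8 = 112 ≡ 18. So 8^13 ≡ 18 (mod 47).
Hence ψ⁻¹(8) = 18.

18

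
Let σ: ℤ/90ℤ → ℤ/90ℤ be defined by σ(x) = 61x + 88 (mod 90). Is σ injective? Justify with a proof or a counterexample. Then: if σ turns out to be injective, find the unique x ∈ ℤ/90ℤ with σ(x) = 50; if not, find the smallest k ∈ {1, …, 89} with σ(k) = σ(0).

If σ(x_1) = σ(x_2), then 61x_1 ≡ 61x_2 (mod 90). Because gcd(61, 90) = 1, we may cancel 61 to get x_1 ≡ x_2 (mod 90).
Hence σ is injective.
We now compute 61⁻¹ mod 90 explicitly. Euclid's algorithm: 90 = 1·61 + 29, 61 = 2·29 + 3, 29 = 9·3 + 2, 3 = 1·2 + 1; back-substituting gives 1 = 31·61 − 21·90, so 61⁻¹ ≡ 31 (mod 90).
Since σ is injective, we compute σ⁻¹(50): solve 61x + 88 ≡ 50 (mod 90), i.e. 61x ≡ 52 (mod 90).
Multiplying by 61⁻¹ = 31 gives x ≡ 31·52 = 1612 = 17·90 + 82 ≡ 82 (mod 90).
Check: σ(82) = 61·82 + 88 = 5090 = 56·90 + 50 ≡ 50 (mod 90).

82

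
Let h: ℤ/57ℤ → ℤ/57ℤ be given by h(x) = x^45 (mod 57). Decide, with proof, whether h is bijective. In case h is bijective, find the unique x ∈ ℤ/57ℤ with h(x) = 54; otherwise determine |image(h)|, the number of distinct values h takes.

9

h(1) = 1^45 = 1.
h(4): Repeated squaring mod 57: 4^1 ≡ 4, 4^2 ≡ 4² = 16, 4^4 ≡ 16² = 256 ≡ 28, 4^8 ≡ 28² = 784 ≡ 43, 4^16 ≡ 43² = 1849 ≡ 25, 4^32 ≡ 25² = 625 ≡ 55. Since 45 = 32 + 8 + 4 + 1, 4^45 ≡ 55·43·28·4: 55·43 = 2365 ≡ 28, then 28·28 = 784 ≡ 43, then 43·4 = 172 ≡ 1. So 4^45 ≡ 1 (mod 57).
So h(1) = h(4) = 1 while 1 ≠ 4, therefore h is not injective, hence not bijective.
Since h is not bijective, we determine |image(h)|. Computing x^45 mod 57 for each x (by repeated squaring, reducing mod 57 at every step), the values h(0), h(1), …, h(56) are: 0, 1, 56, 18, 1, 20, 39, 1, 56, 39, 37, 20, 18, 37, 56, 18, 1, 20, 18, 19, 20, 18, 37, 20, 39, 1, 20, 18, 1, 56, 39, 37, 56, 18, 37, 20, 39, 37, 38, 39, 37, 56, 39, 1, 20, 39, 37, 20, 18, 1, 56, 18, 37, 56, 39, 1, 56.
The distinct values are {0, 1, 18, 19, 20, 37, 38, 39, 56}; there are 9 of them.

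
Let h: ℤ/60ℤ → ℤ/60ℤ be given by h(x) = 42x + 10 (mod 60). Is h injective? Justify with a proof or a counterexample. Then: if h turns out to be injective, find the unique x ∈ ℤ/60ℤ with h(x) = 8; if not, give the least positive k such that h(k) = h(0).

We have gcd(42, 60) = 6 > 1. Taking a = 0 and b = 10: h(0) = 10 and h(10) = 42·10 + 10 = 430 ≡ 10 (mod 60).
So h(0) = h(10) while 0 ≠ 10, therefore h is not injective.
Since h is not injective, we find the least positive k with h(k) = h(0): this means 42k ≡ 0 (mod 60), i.e. 60 ∣ 42k. Since gcd(42, 60) = 6, dividing through by 6 this holds exactly when 10 ∣ 7k, and as gcd(7, 10) = 1, exactly when 10 ∣ k.
The smallest positive such k is 10.

10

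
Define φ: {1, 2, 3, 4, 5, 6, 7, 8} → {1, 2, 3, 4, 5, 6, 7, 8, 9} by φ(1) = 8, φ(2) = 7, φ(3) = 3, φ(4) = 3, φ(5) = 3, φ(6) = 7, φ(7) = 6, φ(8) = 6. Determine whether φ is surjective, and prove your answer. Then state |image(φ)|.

No element maps to 1, so φ is not surjective.
The image of φ is {3, 6, 7, 8}, which has 4 elements.

4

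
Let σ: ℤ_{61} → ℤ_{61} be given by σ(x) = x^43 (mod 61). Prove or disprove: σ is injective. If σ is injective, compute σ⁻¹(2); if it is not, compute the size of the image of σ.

6

Since 61 is prime, the nonzero elements of ℤ_{61} form a cyclic group of order 60.
As gcd(43, 60) = 1, raising to the 43rd power is a bijection on this group: if a^43 ≡ b^43 then (ab^{−1})^43 = 1, and the only element of order dividing gcd(43, 60) = 1 is 1, so a = b.
With σ(0) = 0 this makes σ injective on all of ℤ_{61}, hence bijective (finite equal-size domain and codomain). In particular σ is injective.
Since σ is injective, we find the preimage of 2. The inverse of x ↦ x^43 on (ℤ_{61})^× is x ↦ x^7, because 43·7 = 301 = 5·60 + 1 ≡ 1 (mod 60) and x^{60} = 1 for x ≠ 0 (Fermat). So σ⁻¹(2) = 2^7 mod 61.
Repeated squaring mod 61: 2^1 ≡ 2, 2^2 ≡ 2² = 4, 2^4 ≡ 4² = 16. Since 7 = 4 + 2 + 1, 2^7 ≡ 16·4·2: 16·4 = 64 ≡ 3, then 3·2 = 6. So 2^7 ≡ 6 (mod 61).
Hence σ⁻¹(2) = 6.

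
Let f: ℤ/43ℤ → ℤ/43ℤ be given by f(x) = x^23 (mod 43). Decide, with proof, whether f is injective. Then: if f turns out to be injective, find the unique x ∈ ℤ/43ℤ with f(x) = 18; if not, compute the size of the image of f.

5

Since 43 is prime, the nonzero elements of ℤ/43ℤ form a cyclic group of order 42.
As gcd(23, 42) = 1, raising to the 23rd power is a bijection on this group: if a^23 ≡ b^23 then (ab^{−1})^23 = 1, and the only element of order dividing gcd(23, 42) = 1 is 1, so a = b.
With f(0) = 0 this makes f injective on all of ℤ/43ℤ, hence bijective (finite equal-size domain and codomain). In particular f is injective.
Since f is injective, we find the preimage of 18. The inverse of x ↦ x^23 on (ℤ/43ℤ)^× is x ↦ x^11, because 23·11 = 253 = 6·42 + 1 ≡ 1 (mod 42) and x^{42} = 1 for x ≠ 0 (Fermat). So f⁻¹(18) = 18^11 mod 43.
Repeated squaring mod 43: 18^1 ≡ 18, 18^2 ≡ 18² = 324 ≡ 23, 18^4 ≡ 23² = 529 ≡ 13, 18^8 ≡ 13² = 169 ≡ 40. Since 11 = 8 + 2 + 1, 18^11 ≡ 40·23·18: 40·23 = 920 ≡ 17, then 17·18 = 306 ≡ 5. So 18^11 ≡ 5 (mod 43).
Hence f⁻¹(18) = 5.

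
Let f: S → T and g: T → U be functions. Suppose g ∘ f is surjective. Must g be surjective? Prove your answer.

surjective

Let c ∈ U. Since g ∘ f is surjective, some a ∈ S has g(f(a)) = c. Then b = f(a) ∈ T satisfies g(b) = c. So g is surjective.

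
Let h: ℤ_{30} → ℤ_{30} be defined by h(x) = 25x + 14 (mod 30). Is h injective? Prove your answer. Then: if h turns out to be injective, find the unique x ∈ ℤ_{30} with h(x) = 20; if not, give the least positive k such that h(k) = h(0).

6

By definition, h is injective if h(a) = h(b) implies a = b.
We have gcd(25, 30) = 5 > 1. Taking a = 0 and b = 6: h(0) = 14 and h(6) = 25·6 + 14 = 164 ≡ 14 (mod 30).
So h(0) = h(6) while 0 ≠ 6, therefore h is not injective.
Since h is not injective, we find the least positive k with h(k) = h(0): this means 25k ≡ 0 (mod 30), i.e. 30 ∣ 25k. Since gcd(25, 30) = 5, dividing through by 5 this holds exactly when 6 ∣ 5k, and as gcd(5, 6) = 1, exactly when 6 ∣ k.
The smallest positive such k is 6.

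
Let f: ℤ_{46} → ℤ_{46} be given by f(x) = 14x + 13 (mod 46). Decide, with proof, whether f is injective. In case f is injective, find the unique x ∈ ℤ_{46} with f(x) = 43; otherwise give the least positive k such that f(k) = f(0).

23

We have gcd(14, 46) = 2 > 1. Taking s = 0 and t = 23: f(0) = 13 and f(23) = 14·23 + 13 = 335 ≡ 13 (mod 46).
So f(0) = f(23) while 0 ≠ 23, therefore f is not injective.
Since f is not injective, we find the least positive k with f(k) = f(0): this means 14k ≡ 0 (mod 46), i.e. 46 ∣ 14k. Since gcd(14, 46) = 2, dividing through by 2 this holds exactly when 23 ∣ 7k, and as gcd(7, 23) = 1, exactly when 23 ∣ k.
The smallest positive such k is 23.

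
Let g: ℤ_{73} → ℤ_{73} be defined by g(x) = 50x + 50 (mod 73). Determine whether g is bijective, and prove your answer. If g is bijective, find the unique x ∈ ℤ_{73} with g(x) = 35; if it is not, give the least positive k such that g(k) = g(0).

If g(a) = g(b), then 50a ≡ 50b (mod 73). Because gcd(50, 73) = 1, we may cancel 50 to get a ≡ b (mod 73).
We now compute 50⁻¹ mod 73 explicitly. Euclid's algorithm: 73 = 1·50 + 23, 50 = 2·23 + 4, 23 = 5·4 + 3, 4 = 1·3 + 1; back-substituting gives 1 = 19·50 − 13·73, so 50⁻¹ ≡ 19 (mod 73).
Then y ↦ 19(y − 50) is a two-sided inverse to g, so every y ∈ ℤ_{73} has a preimage.
Thus g is bijective.
Since g is bijective, we compute g⁻¹(35): solve 50x + 50 ≡ 35 (mod 73), i.e. 50x ≡ 58 (mod 73).
Multiplying by 50⁻¹ = 19 gives x ≡ 19·58 = 1102 = 15·73 + 7 ≡ 7 (mod 73).
Check: g(7) = 50·7 + 50 = 400 = 5·73 + 35 ≡ 35 (mod 73).

7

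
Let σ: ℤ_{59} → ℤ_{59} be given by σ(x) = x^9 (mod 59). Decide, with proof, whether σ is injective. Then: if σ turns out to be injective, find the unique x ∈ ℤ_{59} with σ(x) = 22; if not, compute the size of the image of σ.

45

Since 59 is prime, the nonzero elements of ℤ_{59} form a cyclic group of order 58.
As gcd(9, 58) = 1, raising to the 9th power is a bijection on this group: if x_1^9 ≡ x_2^9 then (x_1x_2^{−1})^9 = 1, and the only element of order dividing gcd(9, 58) = 1 is 1, so x_1 = x_2.
With σ(0) = 0 this makes σ injective on all of ℤ_{59}, hence bijective (finite equal-size domain and codomain). In particular σ is injective.
Since σ is injective, we find the preimage of 22. The inverse of x ↦ x^9 on (ℤ_{59})^× is x ↦ x^13, because 9·13 = 117 = 2·58 + 1 ≡ 1 (mod 58) and x^{58} = 1 for x ≠ 0 (Fermat). So σ⁻¹(22) = 22^13 mod 59.
Repeated squaring mod 59: 22^1 ≡ 22, 22^2 ≡ 22² = 484 ≡ 12, 22^4 ≡ 12² = 144 ≡ 26, 22^8 ≡ 26² = 676 ≡ 27. Since 13 = 8 + 4 + 1, 22^13 ≡ 27·26·22: 27·26 = 702 ≡ 53, then 53·22 = 1166 ≡ 45. So 22^13 ≡ 45 (mod 59).
Hence σ⁻¹(22) = 45.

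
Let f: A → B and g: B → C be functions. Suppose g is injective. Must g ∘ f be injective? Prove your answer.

not injective

No. Take A = {0, 1}, B = C = {0, 1, 2, 3}, f(0) = f(1) = 0, and g = identity (injective).
Then (g ∘ f)(0) = (g ∘ f)(1) = 0 with 0 ≠ 1, so g ∘ f is not injective.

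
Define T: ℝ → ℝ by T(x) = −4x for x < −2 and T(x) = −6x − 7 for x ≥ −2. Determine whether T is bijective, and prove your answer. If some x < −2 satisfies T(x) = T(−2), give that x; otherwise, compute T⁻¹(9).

-9/4

Both pieces are strictly decreasing (slopes −4 and −6), so each is injective on its own interval.
The left piece maps (−∞, −2) onto (8, ∞); the right piece maps [−2, ∞) onto (−∞, 5].
The images leave a gap (8 has no preimage), so T is not surjective, hence not bijective.
Because the two images are disjoint, no x < −2 has T(x) = T(−2), so we compute T⁻¹(9): 9 lies in (8, ∞), so solve −4x = 9: x = (9 − 0)/(−4) = −9/4.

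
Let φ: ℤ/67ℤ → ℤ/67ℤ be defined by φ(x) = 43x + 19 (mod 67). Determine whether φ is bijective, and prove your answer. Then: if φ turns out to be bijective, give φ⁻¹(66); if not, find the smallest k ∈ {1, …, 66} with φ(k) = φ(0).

Recall that φ is injective when φ(s) = φ(t) forces s = t.
If φ(s) = φ(t), then 43s ≡ 43t (mod 67). Because gcd(43, 67) = 1, we may cancel 43 to get s ≡ t (mod 67).
We now compute 43⁻¹ mod 67 explicitly. Euclid's algorithm: 67 = 1·43 + 24, 43 = 1·24 + 19, 24 = 1·19 + 5, 19 = 3·5 + 4, 5 = 1·4 + 1; back-substituting gives 1 = 53·43 − 34·67, so 43⁻¹ ≡ 53 (mod 67).
Then y ↦ 53(y − 19) is a two-sided inverse to φ, so every y ∈ ℤ/67ℤ has a preimage.
Therefore φ is bijective.
Since φ is bijective, we compute φ⁻¹(66): solve 43x + 19 ≡ 66 (mod 67), i.e. 43x ≡ 47 (mod 67).
Multiplying by 43⁻¹ = 53 gives x ≡ 53·47 = 2491 = 37·67 + 12 ≡ 12 (mod 67).
Check: φ(12) = 43·12 + 19 = 535 = 7·67 + 66 ≡ 66 (mod 67).

12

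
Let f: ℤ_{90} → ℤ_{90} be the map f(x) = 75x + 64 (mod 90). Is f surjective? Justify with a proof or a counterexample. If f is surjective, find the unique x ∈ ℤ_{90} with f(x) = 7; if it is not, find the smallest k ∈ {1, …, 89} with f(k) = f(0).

6

Since gcd(75, 90) = 15, we have 75x ≡ 0 (mod 15) for all x, so f(x) ≡ 4 (mod 15).
But 0 ≢ 4 (mod 15), so 0 ∈ ℤ_{90} has no preimage. Therefore f is not surjective.
Since f is not surjective, we find the least positive k with f(k) = f(0): this means 75k ≡ 0 (mod 90), i.e. 90 ∣ 75k. Since gcd(75, 90) = 15, dividing through by 15 this holds exactly when 6 ∣ 5k, and as gcd(5, 6) = 1, exactly when 6 ∣ k.
The smallest positive such k is 6.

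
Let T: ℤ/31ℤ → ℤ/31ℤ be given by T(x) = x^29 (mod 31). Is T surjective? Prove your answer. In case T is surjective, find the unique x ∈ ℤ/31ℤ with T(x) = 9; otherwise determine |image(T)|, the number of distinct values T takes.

Since 31 is prime, the nonzero elements of ℤ/31ℤ form a cyclic group of order 30.
As gcd(29, 30) = 1, raising to the 29th power is a bijection on this group: if a^29 ≡ b^29 then (ab^{−1})^29 = 1, and the only element of order dividing gcd(29, 30) = 1 is 1, so a = b.
With T(0) = 0 this makes T injective on all of ℤ/31ℤ, hence bijective (finite equal-size domain and codomain). In particular T is surjective.
Since T is surjective, we find the preimage of 9. The inverse of x ↦ x^29 on (ℤ/31ℤ)^× is x ↦ x^29, because 29·29 = 841 = 28·30 + 1 ≡ 1 (mod 30) and x^{30} = 1 for x ≠ 0 (Fermat). So T⁻¹(9) = 9^29 mod 31.
Repeated squaring mod 31: 9^1 ≡ 9, 9^2 ≡ 9² = 81 ≡ 19, 9^4 ≡ 19² = 361 ≡ 20, 9^8 ≡ 20² = 400 ≡ 28, 9^16 ≡ 28² = 784 ≡ 9. Since 29 = 16 + 8 + 4 + 1, 9^29 ≡ 9·28·20·9: 9·28 = 252 ≡ 4, then 4·20 = 80 ≡ 18, then 18·9 = 162 ≡ 7. So 9^29 ≡ 7 (mod 31).
Hence T⁻¹(9) = 7.

7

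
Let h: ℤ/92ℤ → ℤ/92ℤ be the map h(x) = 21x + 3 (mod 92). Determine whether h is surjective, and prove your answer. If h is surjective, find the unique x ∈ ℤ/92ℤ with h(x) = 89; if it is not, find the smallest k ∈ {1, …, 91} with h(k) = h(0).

26

Since gcd(21, 92) = 1, 21 is invertible modulo 92. Euclid's algorithm: 92 = 4·21 + 8, 21 = 2·8 + 5, 8 = 1·5 + 3, 5 = 1·3 + 2, 3 = 1·2 + 1; back-substituting gives 1 = 57·21 − 13·92, so 21⁻¹ ≡ 57 (mod 92).
Then y ↦ 57(y − 3) is a two-sided inverse to h, so every y ∈ ℤ/92ℤ has a preimage.
Thus h is surjective.
Since h is surjective, we compute h⁻¹(89): solve 21x + 3 ≡ 89 (mod 92), i.e. 21x ≡ 86 (mod 92).
Multiplying by 21⁻¹ = 57 gives x ≡ 57·86 = 4902 = 53·92 + 26 ≡ 26 (mod 92).
Check: h(26) = 21·26 + 3 = 549 = 5·92 + 89 ≡ 89 (mod 92).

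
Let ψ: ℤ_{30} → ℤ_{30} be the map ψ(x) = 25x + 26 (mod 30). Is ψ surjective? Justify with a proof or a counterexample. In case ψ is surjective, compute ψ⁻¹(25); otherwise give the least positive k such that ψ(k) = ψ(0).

Recall that surjectivity means every element of the codomain has a preimage under ψ.
Since gcd(25, 30) = 5, we have 25x ≡ 0 (mod 5) for all x, so ψ(x) ≡ 1 (mod 5).
But 0 ≢ 1 (mod 5), so 0 ∈ ℤ_{30} has no preimage. So ψ is not surjective.
Since ψ is not surjective, we find the least positive k with ψ(k) = ψ(0): this means 25k ≡ 0 (mod 30), i.e. 30 ∣ 25k. Since gcd(25, 30) = 5, dividing through by 5 this holds exactly when 6 ∣ 5k, and as gcd(5, 6) = 1, exactly when 6 ∣ k.
The smallest positive such k is 6.

6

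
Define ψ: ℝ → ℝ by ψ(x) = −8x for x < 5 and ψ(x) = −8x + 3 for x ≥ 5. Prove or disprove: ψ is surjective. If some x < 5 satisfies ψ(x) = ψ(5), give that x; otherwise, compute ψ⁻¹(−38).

37/8

Both pieces are strictly decreasing (slopes −8 and −8), so each is injective on its own interval.
The left piece maps (−∞, 5) onto (−40, ∞); the right piece maps [5, ∞) onto (−∞, −37].
The union (−40, ∞) ∪ (−∞, −37] covers ℝ, so ψ is surjective.
For the follow-up: the images overlap, so an x < 5 with ψ(x) = ψ(5) exists. ψ(5) = −37; solving −8x = −37 for x < 5 gives x = (−37 − 0)/(−8) = 37/8.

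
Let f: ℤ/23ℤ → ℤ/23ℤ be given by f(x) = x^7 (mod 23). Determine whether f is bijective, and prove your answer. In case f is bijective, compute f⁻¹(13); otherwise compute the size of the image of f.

Since 23 is prime, the nonzero elements of ℤ/23ℤ form a cyclic group of order 22.
As gcd(7, 22) = 1, raising to the 7th power is a bijection on this group: if u^7 ≡ v^7 then (uv^{−1})^7 = 1, and the only element of order dividing gcd(7, 22) = 1 is 1, so u = v.
With f(0) = 0 this makes f injective on all of ℤ/23ℤ, hence bijective (finite equal-size domain and codomain). In particular f is bijective.
Since f is bijective, we find the preimage of 13. The inverse of x ↦ x^7 on (ℤ/23ℤ)^× is x ↦ x^19, because 7·19 = 133 = 6·22 + 1 ≡ 1 (mod 22) and x^{22} = 1 for x ≠ 0 (Fermat). So f⁻¹(13) = 13^19 mod 23.
Repeated squaring mod 23: 13^1 ≡ 13, 13^2 ≡ 13² = 169 ≡ 8, 13^4 ≡ 8² = 64 ≡ 18, 13^8 ≡ 18² = 324 ≡ 2, 13^16 ≡ 2² = 4. Since 19 = 16 + 2 + 1, 13^19 ≡ 4·8·13: 4·8 = 32 ≡ 9, then 9·13 = 117 ≡ 2. So 13^19 ≡ 2 (mod 23).
Hence f⁻¹(13) = 2.

2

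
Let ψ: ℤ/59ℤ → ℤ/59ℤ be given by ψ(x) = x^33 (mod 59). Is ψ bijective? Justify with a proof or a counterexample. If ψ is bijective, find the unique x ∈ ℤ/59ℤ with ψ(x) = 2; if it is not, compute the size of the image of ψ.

Since 59 is prime, the nonzero elements of ℤ/59ℤ form a cyclic group of order 58.
As gcd(33, 58) = 1, raising to the 33rd power is a bijection on this group: if a^33 ≡ b^33 then (ab^{−1})^33 = 1, and the only element of order dividing gcd(33, 58) = 1 is 1, so a = b.
With ψ(0) = 0 this makes ψ injective on all of ℤ/59ℤ, hence bijective (finite equal-size domain and codomain). In particular ψ is bijective.
Since ψ is bijective, we find the preimage of 2. The inverse of x ↦ x^33 on (ℤ/59ℤ)^× is x ↦ x^51, because 33·51 = 1683 = 29·58 + 1 ≡ 1 (mod 58) and x^{58} = 1 for x ≠ 0 (Fermat). So ψ⁻¹(2) = 2^51 mod 59.
Repeated squaring mod 59: 2^1 ≡ 2, 2^2 ≡ 2² = 4, 2^4 ≡ 4² = 16, 2^8 ≡ 16² = 256 ≡ 20, 2^16 ≡ 20² = 400 ≡ 46, 2^32 ≡ 46² = 2116 ≡ 51. Since 51 = 32 + 16 + 2 + 1, 2^51 ≡ 51·46·4·2: 51·46 = 2346 ≡ 45, then 45·4 = 180 ≡ 3, then 3·2 = 6. So 2^51 ≡ 6 (mod 59).
Hence ψ⁻¹(2) = 6.

6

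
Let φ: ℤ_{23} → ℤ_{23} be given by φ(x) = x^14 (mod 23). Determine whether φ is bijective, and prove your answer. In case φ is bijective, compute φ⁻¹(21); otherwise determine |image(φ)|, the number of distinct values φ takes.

12

φ(11): Repeated squaring mod 23: 11^1 ≡ 11, 11^2 ≡ 11² = 121 ≡ 6, 11^4 ≡ 6² = 36 ≡ 13, 11^8 ≡ 13² = 169 ≡ 8. Since 14 = 8 + 4 + 2, 11^14 ≡ 8·13·6: 8·13 = 104 ≡ 12, then 12·6 = 72 ≡ 3. So 11^14 ≡ 3 (mod 23).
φ(12): Repeated squaring mod 23: 12^1 ≡ 12, 12^2 ≡ 12² = 144 ≡ 6, 12^4 ≡ 6² = 36 ≡ 13, 12^8 ≡ 13² = 169 ≡ 8. Since 14 = 8 + 4 + 2, 12^14 ≡ 8·13·6: 8·13 = 104 ≡ 12, then 12·6 = 72 ≡ 3. So 12^14 ≡ 3 (mod 23).
So φ(11) = φ(12) = 3 while 11 ≠ 12, so φ is not injective, hence not bijective.
Since φ is not bijective, we determine |image(φ)|. Computing x^14 mod 23 for each x (by repeated squaring, reducing mod 23 at every step), the values φ(0), φ(1), …, φ(22) are: 0, 1, 8, 4, 18, 13, 9, 2, 6, 16, 12, 3, 3, 12, 16, 6, 2, 9, 13, 18, 4, 8, 1.
The distinct values are {0, 1, 2, 3, 4, 6, 8, 9, 12, 13, 16, 18}; there are 12 of them.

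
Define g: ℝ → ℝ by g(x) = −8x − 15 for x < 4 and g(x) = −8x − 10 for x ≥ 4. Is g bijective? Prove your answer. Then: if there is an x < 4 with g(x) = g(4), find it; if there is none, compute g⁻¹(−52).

27/8

Both pieces are strictly decreasing (slopes −8 and −8), so each is injective on its own interval.
The left piece maps (−∞, 4) onto (−47, ∞); the right piece maps [4, ∞) onto (−∞, −42].
These images overlap. In particular g(4) = −42 (right piece), and solving −8x − 15 = −42 on the left piece gives x = 27/8 < 4.
So g(27/8) = g(4) with 27/8 ≠ 4, and g is not injective, hence not bijective. This x = 27/8 is the requested value below 4.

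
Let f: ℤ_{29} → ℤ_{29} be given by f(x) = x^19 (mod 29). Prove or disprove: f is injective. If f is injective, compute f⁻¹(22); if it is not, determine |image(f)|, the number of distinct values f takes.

Since 29 is prime, the nonzero elements of ℤ_{29} form a cyclic group of order 28.
As gcd(19, 28) = 1, raising to the 19th power is a bijection on this group: if u^19 ≡ v^19 then (uv^{−1})^19 = 1, and the only element of order dividing gcd(19, 28) = 1 is 1, so u = v.
With f(0) = 0 this makes f injective on all of ℤ_{29}, hence bijective (finite equal-size domain and codomain). In particular f is injective.
Since f is injective, we find the preimage of 22. The inverse of x ↦ x^19 on (ℤ_{29})^× is x ↦ x^3, because 19·3 = 57 = 2·28 + 1 ≡ 1 (mod 28) and x^{28} = 1 for x ≠ 0 (Fermat). So f⁻¹(22) = 22^3 mod 29.
Repeated squaring mod 29: 22^1 ≡ 22, 22^2 ≡ 22² = 484 ≡ 20. Since 3 = 2 + 1, 22^3 ≡ 20·22: 20·22 = 440 ≡ 5. So 22^3 ≡ 5 (mod 29).
Hence f⁻¹(22) = 5.

5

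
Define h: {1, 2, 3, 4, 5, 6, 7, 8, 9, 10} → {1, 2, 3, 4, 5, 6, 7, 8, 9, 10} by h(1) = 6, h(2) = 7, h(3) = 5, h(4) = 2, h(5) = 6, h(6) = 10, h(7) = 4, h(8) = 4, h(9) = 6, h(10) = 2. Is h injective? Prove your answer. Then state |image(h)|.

6

h(1) = 6 = h(5) with 1 ≠ 5, so h is not injective.
The image of h is {2, 4, 5, 6, 7, 10}, which has 6 elements.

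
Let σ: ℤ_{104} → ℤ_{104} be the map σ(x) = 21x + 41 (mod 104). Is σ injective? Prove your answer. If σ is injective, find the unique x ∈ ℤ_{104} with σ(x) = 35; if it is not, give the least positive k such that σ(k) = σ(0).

74

Recall that σ is injective when σ(u) = σ(v) forces u = v.
Suppose σ(u) = σ(v) in ℤ_{104}. Then 21u + 41 ≡ 21v + 41 (mod 104), thus 21(u − v) ≡ 0 (mod 104).
Since gcd(21, 104) = 1, 21 is invertible modulo 104, thus u − v ≡ 0 (mod 104), i.e. u = v.
Therefore σ is injective.
We now compute 21⁻¹ mod 104 explicitly. Euclid's algorithm: 104 = 4·21 + 20, 21 = 1·20 + 1; back-substituting gives 1 = 5·21 − 1·104, so 21⁻¹ ≡ 5 (mod 104).
Since σ is injective, we find σ⁻¹(35): we need 21x ≡ 35 − 41 ≡ 98 (mod 104). Using 21⁻¹ = 5: x ≡ 5·98 = 490 = 4·104 + 74, so x = 74.
Check: σ(74) = 21·74 + 41 = 1595 = 15·104 + 35 ≡ 35 (mod 104).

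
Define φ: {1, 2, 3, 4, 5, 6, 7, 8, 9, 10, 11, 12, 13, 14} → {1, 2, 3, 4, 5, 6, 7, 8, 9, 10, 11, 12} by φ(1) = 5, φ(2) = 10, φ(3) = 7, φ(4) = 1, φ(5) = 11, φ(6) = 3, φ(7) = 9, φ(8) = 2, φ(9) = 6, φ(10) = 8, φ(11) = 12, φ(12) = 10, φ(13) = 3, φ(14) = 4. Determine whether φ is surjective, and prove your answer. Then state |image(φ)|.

12

Every element of the codomain has a preimage: 1 = φ(4), 2 = φ(8), 3 = φ(6), 4 = φ(14), 5 = φ(1), 6 = φ(9), 7 = φ(3), 8 = φ(10), 9 = φ(7), 10 = φ(2), 11 = φ(5), 12 = φ(11).
Therefore φ is surjective.
The image of φ is {1, 2, 3, 4, 5, 6, 7, 8, 9, 10, 11, 12}, which has 12 elements.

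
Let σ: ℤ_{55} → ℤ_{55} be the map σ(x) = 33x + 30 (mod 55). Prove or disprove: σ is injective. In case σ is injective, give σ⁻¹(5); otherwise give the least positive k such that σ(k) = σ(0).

Recall that σ is injective if σ(x_1) = σ(x_2) implies x_1 = x_2.
We have gcd(33, 55) = 11 > 1. Taking x_1 = 0 and x_2 = 5: σ(0) = 30 and σ(5) = 33·5 + 30 = 195 ≡ 30 (mod 55).
So σ(0) = σ(5) while 0 ≠ 5, hence σ is not injective.
Since σ is not injective, we find the least positive k with σ(k) = σ(0): this means 33k ≡ 0 (mod 55), i.e. 55 ∣ 33k. Since gcd(33, 55) = 11, dividing through by 11 this holds exactly when 5 ∣ 3k, and as gcd(3, 5) = 1, exactly when 5 ∣ k.
The smallest positive such k is 5.

5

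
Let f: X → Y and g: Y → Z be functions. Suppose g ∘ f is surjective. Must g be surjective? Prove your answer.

Let c ∈ Z. Since g ∘ f is surjective, some a ∈ X has g(f(a)) = c. Then b = f(a) ∈ Y satisfies g(b) = c. So g is surjective.

surjective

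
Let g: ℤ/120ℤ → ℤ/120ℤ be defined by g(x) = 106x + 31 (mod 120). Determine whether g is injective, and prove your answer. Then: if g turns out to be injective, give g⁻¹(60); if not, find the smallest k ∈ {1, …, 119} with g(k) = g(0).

60

Recall: g is injective if g(s) = g(t) implies s = t.
We have gcd(106, 120) = 2 > 1. Taking s = 0 and t = 60: g(0) = 31 and g(60) = 106·60 + 31 = 6391 ≡ 31 (mod 120).
So g(0) = g(60) while 0 ≠ 60, therefore g is not injective.
Since g is not injective, we find the least positive k with g(k) = g(0): this means 106k ≡ 0 (mod 120), i.e. 120 ∣ 106k. Since gcd(106, 120) = 2, dividing through by 2 this holds exactly when 60 ∣ 53k, and as gcd(53, 60) = 1, exactly when 60 ∣ k.
The smallest positive such k is 60.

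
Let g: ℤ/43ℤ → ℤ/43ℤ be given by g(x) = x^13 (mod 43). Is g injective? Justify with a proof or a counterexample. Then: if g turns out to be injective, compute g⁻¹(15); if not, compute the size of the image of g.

Since 43 is prime, the nonzero elements of ℤ/43ℤ form a cyclic group of order 42.
As gcd(13, 42) = 1, raising to the 13th power is a bijection on this group: if s^13 ≡ t^13 then (st^{−1})^13 = 1, and the only element of order dividing gcd(13, 42) = 1 is 1, so s = t.
With g(0) = 0 this makes g injective on all of ℤ/43ℤ, hence bijective (finite equal-size domain and codomain). In particular g is injective.
Since g is injective, we find the preimage of 15. The inverse of x ↦ x^13 on (ℤ/43ℤ)^× is x ↦ x^13, because 13·13 = 169 = 4·42 + 1 ≡ 1 (mod 42) and x^{42} = 1 for x ≠ 0 (Fermat). So g⁻¹(15) = 15^13 mod 43.
Repeated squaring mod 43: 15^1 ≡ 15, 15^2 ≡ 15² = 225 ≡ 10, 15^4 ≡ 10² = 100 ≡ 14, 15^8 ≡ 14² = 196 ≡ 24. Since 13 = 8 + 4 + 1, 15^13 ≡ 24·14·15: 24·14 = 336 ≡ 35, then 35·15 = 525 ≡ 9. So 15^13 ≡ 9 (mod 43).
Hence g⁻¹(15) = 9.

9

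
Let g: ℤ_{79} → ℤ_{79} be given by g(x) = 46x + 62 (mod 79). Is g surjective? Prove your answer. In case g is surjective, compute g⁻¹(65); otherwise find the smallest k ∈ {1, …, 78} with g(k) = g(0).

Since gcd(46, 79) = 1, 46 is invertible modulo 79. Euclid's algorithm: 79 = 1·46 + 33, 46 = 1·33 + 13, 33 = 2·13 + 7, 13 = 1·7 + 6, 7 = 1·6 + 1; back-substituting gives 1 = 67·46 − 39·79, so 46⁻¹ ≡ 67 (mod 79).
For any y ∈ ℤ_{79}, x = 67(y − 62) mod 79 satisfies g(x) = 46·67(y − 62) + 62 ≡ y (since 46·67 ≡ 1 mod 79). So every y has a preimage.
Therefore g is surjective.
Since g is surjective, we find g⁻¹(65): we need 46x ≡ 65 − 62 ≡ 3 (mod 79). Using 46⁻¹ = 67: x ≡ 67·3 = 201 = 2·79 + 43, so x = 43.
Check: g(43) = 46·43 + 62 = 2040 = 25·79 + 65 ≡ 65 (mod 79).

43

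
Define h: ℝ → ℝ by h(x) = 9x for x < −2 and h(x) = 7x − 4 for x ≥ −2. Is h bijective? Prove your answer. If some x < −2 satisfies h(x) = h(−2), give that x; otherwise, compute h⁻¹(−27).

-3

Both pieces are strictly increasing (slopes 9 and 7), so each is injective on its own interval.
The left piece maps (−∞, −2) onto (−∞, −18); the right piece maps [−2, ∞) onto [−18, ∞).
Since −18 = −18, the images partition ℝ: h is injective and surjective, hence bijective.
Because the two images are disjoint, no x < −2 has h(x) = h(−2), so we compute h⁻¹(−27): −27 lies in (−∞, −18), so solve 9x = −27: x = (−27 − 0)/9 = −3.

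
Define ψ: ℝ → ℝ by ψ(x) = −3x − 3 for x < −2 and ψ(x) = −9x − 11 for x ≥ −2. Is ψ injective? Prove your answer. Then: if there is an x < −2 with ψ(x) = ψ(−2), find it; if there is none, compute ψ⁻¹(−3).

Both pieces are strictly decreasing (slopes −3 and −9), so each is injective on its own interval.
The left piece maps (−∞, −2) onto (3, ∞); the right piece maps [−2, ∞) onto (−∞, 7].
These images overlap. In particular ψ(−2) = 7 (right piece), and solving −3x − 3 = 7 on the left piece gives x = −10/3 < −2.
So ψ(−10/3) = ψ(−2) with −10/3 ≠ −2, and ψ is not injective. This x = −10/3 is the requested value below −2.

-10/3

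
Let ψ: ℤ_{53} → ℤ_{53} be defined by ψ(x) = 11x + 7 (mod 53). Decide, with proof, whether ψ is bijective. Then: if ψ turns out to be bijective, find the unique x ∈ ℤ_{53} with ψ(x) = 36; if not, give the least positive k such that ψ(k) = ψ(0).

Recall that ψ is injective if ψ(u) = ψ(v) implies u = v.
Suppose ψ(u) = ψ(v) in ℤ_{53}. Then 11u + 7 ≡ 11v + 7 (mod 53), so 11(u − v) ≡ 0 (mod 53).
Since gcd(11, 53) = 1, 11 is invertible modulo 53, hence u − v ≡ 0 (mod 53), i.e. u = v.
We now compute 11⁻¹ mod 53 explicitly. Euclid's algorithm: 53 = 4·11 + 9, 11 = 1·9 + 2, 9 = 4·2 + 1; back-substituting gives 1 = 29·11 − 6·53, so 11⁻¹ ≡ 29 (mod 53).
Then y ↦ 29(y − 7) is a two-sided inverse to ψ, so every y ∈ ℤ_{53} has a preimage.
So ψ is bijective.
Since ψ is bijective, we compute ψ⁻¹(36): solve 11x + 7 ≡ 36 (mod 53), i.e. 11x ≡ 29 (mod 53).
Multiplying by 11⁻¹ = 29 gives x ≡ 29·29 = 841 = 15·53 + 46 ≡ 46 (mod 53).
Check: ψ(46) = 11·46 + 7 = 513 = 9·53 + 36 ≡ 36 (mod 53).

46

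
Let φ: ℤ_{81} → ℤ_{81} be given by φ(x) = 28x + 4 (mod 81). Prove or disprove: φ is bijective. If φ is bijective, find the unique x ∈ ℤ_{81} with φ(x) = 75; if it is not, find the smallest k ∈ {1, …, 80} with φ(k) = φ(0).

17

Recall that φ is injective when φ(x_1) = φ(x_2) forces x_1 = x_2.
Suppose φ(x_1) = φ(x_2) in ℤ_{81}. Then 28x_1 + 4 ≡ 28x_2 + 4 (mod 81), thus 28(x_1 − x_2) ≡ 0 (mod 81).
Since gcd(28, 81) = 1, 28 is invertible modulo 81, therefore x_1 − x_2 ≡ 0 (mod 81), i.e. x_1 = x_2.
We now compute 28⁻¹ mod 81 explicitly. Euclid's algorithm: 81 = 2·28 + 25, 28 = 1·25 + 3, 25 = 8·3 + 1; back-substituting gives 1 = 55·28 − 19·81, so 28⁻¹ ≡ 55 (mod 81).
For any y ∈ ℤ_{81}, x = 55(y − 4) mod 81 satisfies φ(x) = 28·55(y − 4) + 4 ≡ y (since 28·55 ≡ 1 mod 81). So every y has a preimage.
Hence φ is bijective.
Since φ is bijective, we find φ⁻¹(75): we need 28x ≡ 75 − 4 ≡ 71 (mod 81). Using 28⁻¹ = 55: x ≡ 55·71 = 3905 = 48·81 + 17, so x = 17.
Check: φ(17) = 28·17 + 4 = 480 = 5·81 + 75 ≡ 75 (mod 81).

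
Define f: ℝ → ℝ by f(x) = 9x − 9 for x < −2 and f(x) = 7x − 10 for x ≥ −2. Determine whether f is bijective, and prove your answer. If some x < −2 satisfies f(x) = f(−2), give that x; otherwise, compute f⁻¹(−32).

-23/9

Both pieces are strictly increasing (slopes 9 and 7), so each is injective on its own interval.
The left piece maps (−∞, −2) onto (−∞, −27); the right piece maps [−2, ∞) onto [−24, ∞).
The images leave a gap (−27 has no preimage), so f is not surjective, hence not bijective.
Because the two images are disjoint, no x < −2 has f(x) = f(−2), so we compute f⁻¹(−32): −32 lies in (−∞, −27), so solve 9x − 9 = −32: x = (−32 + 9)/9 = −23/9.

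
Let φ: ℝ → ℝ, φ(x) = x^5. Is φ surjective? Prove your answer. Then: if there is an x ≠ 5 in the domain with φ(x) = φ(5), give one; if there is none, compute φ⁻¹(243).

3

For any y ∈ ℝ, x = y^{1/5} ∈ ℝ gives φ(x) = y, so φ is surjective.
Since x ↦ x^5 is strictly increasing on ℝ, it is injective there, so no x ≠ 5 in the domain has φ(x) = φ(5). We therefore compute φ⁻¹(243) = 243^{1/5} = 3 (indeed 3^5 = 243).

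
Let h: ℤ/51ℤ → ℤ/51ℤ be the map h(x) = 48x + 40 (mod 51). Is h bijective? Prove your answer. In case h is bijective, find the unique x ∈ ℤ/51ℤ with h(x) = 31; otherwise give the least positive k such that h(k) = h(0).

Recall: h is injective when h(u) = h(v) forces u = v.
We have gcd(48, 51) = 3 > 1. Taking u = 0 and v = 17: h(0) = 40 and h(17) = 48·17 + 40 = 856 ≡ 40 (mod 51).
So h(0) = h(17) while 0 ≠ 17, hence h is not injective, hence not bijective.
Since h is not bijective, we find the least positive k with h(k) = h(0): this means 48k ≡ 0 (mod 51), i.e. 51 ∣ 48k. Since gcd(48, 51) = 3, dividing through by 3 this holds exactly when 17 ∣ 16k, and as gcd(16, 17) = 1, exactly when 17 ∣ k.
The smallest positive such k is 17.

17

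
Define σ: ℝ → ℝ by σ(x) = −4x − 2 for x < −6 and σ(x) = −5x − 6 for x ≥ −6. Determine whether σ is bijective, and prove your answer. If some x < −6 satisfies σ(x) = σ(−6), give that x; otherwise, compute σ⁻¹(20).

-13/2

Both pieces are strictly decreasing (slopes −4 and −5), so each is injective on its own interval.
The left piece maps (−∞, −6) onto (22, ∞); the right piece maps [−6, ∞) onto (−∞, 24].
These images overlap. In particular σ(−6) = 24 (right piece), and solving −4x − 2 = 24 on the left piece gives x = −13/2 < −6.
So σ(−13/2) = σ(−6) with −13/2 ≠ −6, and σ is not injective, hence not bijective. This x = −13/2 is the requested value below −6.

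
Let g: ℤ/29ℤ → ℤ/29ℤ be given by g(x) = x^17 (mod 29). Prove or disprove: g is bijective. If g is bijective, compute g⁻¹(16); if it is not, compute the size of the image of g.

23

Since 29 is prime, the nonzero elements of ℤ/29ℤ form a cyclic group of order 28.
As gcd(17, 28) = 1, raising to the 17th power is a bijection on this group: if x_1^17 ≡ x_2^17 then (x_1x_2^{−1})^17 = 1, and the only element of order dividing gcd(17, 28) = 1 is 1, so x_1 = x_2.
With g(0) = 0 this makes g injective on all of ℤ/29ℤ, hence bijective (finite equal-size domain and codomain). In particular g is bijective.
Since g is bijective, we find the preimage of 16. The inverse of x ↦ x^17 on (ℤ/29ℤ)^× is x ↦ x^5, because 17·5 = 85 = 3·28 + 1 ≡ 1 (mod 28) and x^{28} = 1 for x ≠ 0 (Fermat). So g⁻¹(16) = 16^5 mod 29.
Repeated squaring mod 29: 16^1 ≡ 16, 16^2 ≡ 16² = 256 ≡ 24, 16^4 ≡ 24² = 576 ≡ 25. Since 5 = 4 + 1, 16^5 ≡ 25·16: 25·16 = 400 ≡ 23. So 16^5 ≡ 23 (mod 29).
Hence g⁻¹(16) = 23.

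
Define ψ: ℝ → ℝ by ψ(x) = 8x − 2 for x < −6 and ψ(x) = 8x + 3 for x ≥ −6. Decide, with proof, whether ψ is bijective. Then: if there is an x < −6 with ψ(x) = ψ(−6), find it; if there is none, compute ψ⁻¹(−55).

-53/8

Both pieces are strictly increasing (slopes 8 and 8), so each is injective on its own interval.
The left piece maps (−∞, −6) onto (−∞, −50); the right piece maps [−6, ∞) onto [−45, ∞).
The images leave a gap (−50 has no preimage), so ψ is not surjective, hence not bijective.
Because the two images are disjoint, no x < −6 has ψ(x) = ψ(−6), so we compute ψ⁻¹(−55): −55 lies in (−∞, −50), so solve 8x − 2 = −55: x = (−55 + 2)/8 = −53/8.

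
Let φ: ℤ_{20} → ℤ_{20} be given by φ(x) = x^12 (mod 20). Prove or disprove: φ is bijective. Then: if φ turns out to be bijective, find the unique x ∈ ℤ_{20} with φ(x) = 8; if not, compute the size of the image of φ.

4

φ(1) = 1^12 = 1.
φ(3): Repeated squaring mod 20: 3^1 ≡ 3, 3^2 ≡ 3² = 9, 3^4 ≡ 9² = 81 ≡ 1, 3^8 ≡ 1² = 1. Since 12 = 8 + 4, 3^12 ≡ 1·1: 1·1 = 1. So 3^12 ≡ 1 (mod 20).
So φ(1) = φ(3) = 1 while 1 ≠ 3, so φ is not injective, hence not bijective.
Since φ is not bijective, we determine |image(φ)|. Computing x^12 mod 20 for each x (by repeated squaring, reducing mod 20 at every step), the values φ(0), φ(1), …, φ(19) are: 0, 1, 16, 1, 16, 5, 16, 1, 16, 1, 0, 1, 16, 1, 16, 5, 16, 1, 16, 1.
The distinct values are {0, 1, 5, 16}; there are 4 of them.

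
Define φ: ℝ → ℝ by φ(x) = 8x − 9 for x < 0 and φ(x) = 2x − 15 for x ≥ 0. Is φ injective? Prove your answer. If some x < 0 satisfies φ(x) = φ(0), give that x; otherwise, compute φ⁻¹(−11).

Both pieces are strictly increasing (slopes 8 and 2), so each is injective on its own interval.
The left piece maps (−∞, 0) onto (−∞, −9); the right piece maps [0, ∞) onto [−15, ∞).
These images overlap. In particular φ(0) = −15 (right piece), and solving 8x − 9 = −15 on the left piece gives x = −3/4 < 0.
So φ(−3/4) = φ(0) with −3/4 ≠ 0, and φ is not injective. This x = −3/4 is the requested value below 0.

-3/4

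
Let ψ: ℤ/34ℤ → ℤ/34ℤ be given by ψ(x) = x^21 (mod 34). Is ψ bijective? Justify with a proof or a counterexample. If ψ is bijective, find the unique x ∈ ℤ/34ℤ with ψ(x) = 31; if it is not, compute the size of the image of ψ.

Computing x^21 mod 34 for each x (by repeated squaring, reducing mod 34 at every step), the values ψ(0), ψ(1), …, ψ(33) are: 0, 1, 32, 5, 4, 31, 24, 11, 26, 25, 6, 27, 20, 13, 12, 19, 16, 17, 18, 15, 22, 21, 14, 7, 28, 9, 8, 23, 10, 3, 30, 29, 2, 33.
Every element of ℤ/34ℤ appears exactly once in this list, so ψ is a bijection, and in particular bijective.
Since ψ is bijective, we read off the preimage of 31 from the same table: ψ(5) = 31, so ψ⁻¹(31) = 5.

5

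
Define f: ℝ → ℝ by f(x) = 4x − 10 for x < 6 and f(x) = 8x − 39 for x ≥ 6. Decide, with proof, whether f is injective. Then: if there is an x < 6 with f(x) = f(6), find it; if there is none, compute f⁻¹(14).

19/4

Both pieces are strictly increasing (slopes 4 and 8), so each is injective on its own interval.
The left piece maps (−∞, 6) onto (−∞, 14); the right piece maps [6, ∞) onto [9, ∞).
These images overlap. In particular f(6) = 9 (right piece), and solving 4x − 10 = 9 on the left piece gives x = 19/4 < 6.
So f(19/4) = f(6) with 19/4 ≠ 6, and f is not injective. This x = 19/4 is the requested value below 6.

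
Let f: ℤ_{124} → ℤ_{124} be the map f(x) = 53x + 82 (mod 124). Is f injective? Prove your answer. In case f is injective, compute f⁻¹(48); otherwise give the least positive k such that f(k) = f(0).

If f(x_1) = f(x_2), then 53x_1 ≡ 53x_2 (mod 124). Because gcd(53, 124) = 1, we may cancel 53 to get x_1 ≡ x_2 (mod 124).
So f is injective.
We now compute 53⁻¹ mod 124 explicitly. Euclid's algorithm: 124 = 2·53 + 18, 53 = 2·18 + 17, 18 = 1·17 + 1; back-substituting gives 1 = 117·53 − 50·124, so 53⁻¹ ≡ 117 (mod 124).
Since f is injective, we compute f⁻¹(48): solve 53x + 82 ≡ 48 (mod 124), i.e. 53x ≡ 90 (mod 124).
Multiplying by 53⁻¹ = 117 gives x ≡ 117·90 = 10530 = 84·124 + 114 ≡ 114 (mod 124).
Check: f(114) = 53·114 + 82 = 6124 = 49·124 + 48 ≡ 48 (mod 124).

114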